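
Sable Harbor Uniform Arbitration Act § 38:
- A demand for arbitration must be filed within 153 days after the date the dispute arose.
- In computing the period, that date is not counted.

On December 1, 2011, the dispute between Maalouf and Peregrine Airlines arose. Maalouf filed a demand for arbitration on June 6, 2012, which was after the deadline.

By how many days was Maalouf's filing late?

35 days

153 days after December 1, 2011 is May 2, 2012.
The deadline is May 2, 2012; from May 2, 2012 to June 6, 2012 is 35 days.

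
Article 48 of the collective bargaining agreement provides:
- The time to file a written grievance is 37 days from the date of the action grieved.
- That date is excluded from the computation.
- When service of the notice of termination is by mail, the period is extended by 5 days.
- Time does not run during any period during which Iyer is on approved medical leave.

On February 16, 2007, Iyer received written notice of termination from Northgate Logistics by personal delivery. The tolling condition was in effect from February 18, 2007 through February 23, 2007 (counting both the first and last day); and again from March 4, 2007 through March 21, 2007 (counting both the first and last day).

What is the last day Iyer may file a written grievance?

37 days after February 16, 2007 is March 25, 2007.
Service was not by mail, so no mail extension applies.
From February 18, 2007 through February 23, 2007 inclusive is 6 days; tolling adds 6 days: March 25, 2007 + 6 days = March 31, 2007.
From March 4, 2007 through March 21, 2007 inclusive is 18 days; tolling adds 18 days: March 31, 2007 + 18 days = April 18, 2007.

April 18, 2007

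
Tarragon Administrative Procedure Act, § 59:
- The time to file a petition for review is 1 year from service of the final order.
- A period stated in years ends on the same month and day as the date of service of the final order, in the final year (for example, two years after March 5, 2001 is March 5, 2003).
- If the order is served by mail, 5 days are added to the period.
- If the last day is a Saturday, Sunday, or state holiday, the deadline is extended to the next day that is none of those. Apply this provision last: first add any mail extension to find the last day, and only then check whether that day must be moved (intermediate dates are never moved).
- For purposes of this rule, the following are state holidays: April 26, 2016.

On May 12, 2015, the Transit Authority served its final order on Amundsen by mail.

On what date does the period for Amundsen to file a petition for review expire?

1 year after May 12, 2015 is May 12, 2016.
Service was by mail, adding 5 days: May 12, 2016 + 5 days = May 17, 2016.
May 17, 2016 is a Tuesday and not a state holiday, so no extension applies.

May 17, 2016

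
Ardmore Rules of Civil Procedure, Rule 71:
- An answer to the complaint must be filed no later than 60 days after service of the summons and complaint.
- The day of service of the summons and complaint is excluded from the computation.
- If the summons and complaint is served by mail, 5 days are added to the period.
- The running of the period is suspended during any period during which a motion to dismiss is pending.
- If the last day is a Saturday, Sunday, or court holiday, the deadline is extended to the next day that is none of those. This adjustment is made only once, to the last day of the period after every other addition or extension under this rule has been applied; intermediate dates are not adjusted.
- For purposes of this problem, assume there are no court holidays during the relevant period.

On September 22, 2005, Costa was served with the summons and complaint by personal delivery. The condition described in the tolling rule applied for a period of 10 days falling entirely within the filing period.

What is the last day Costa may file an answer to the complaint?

60 days after September 22, 2005 is November 21, 2005.
Service was not by mail, so no mail extension applies.
Tolling adds 10 days: November 21, 2005 + 10 days = December 1, 2005.
December 1, 2005 is a Thursday and not a court holiday, so no extension applies.

December 1, 2005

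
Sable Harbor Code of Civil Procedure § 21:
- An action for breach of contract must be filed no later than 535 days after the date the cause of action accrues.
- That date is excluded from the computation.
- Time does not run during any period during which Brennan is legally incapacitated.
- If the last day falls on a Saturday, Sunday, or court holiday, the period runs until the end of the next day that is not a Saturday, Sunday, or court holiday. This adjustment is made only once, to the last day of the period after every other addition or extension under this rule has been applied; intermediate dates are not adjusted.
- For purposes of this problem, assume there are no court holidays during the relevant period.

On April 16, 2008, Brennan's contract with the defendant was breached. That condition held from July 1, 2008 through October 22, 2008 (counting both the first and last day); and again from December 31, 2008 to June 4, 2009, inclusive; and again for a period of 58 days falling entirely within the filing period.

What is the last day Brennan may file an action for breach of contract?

August 27, 2010

535 days after April 16, 2008 is October 3, 2009.
From July 1, 2008 through October 22, 2008 inclusive is 114 days; tolling adds 114 days: October 3, 2009 + 114 days = January 25, 2010.
From December 31, 2008 through June 4, 2009 inclusive is 156 days; tolling adds 156 days: January 25, 2010 + 156 days = June 30, 2010.
Tolling adds 58 days: June 30, 2010 + 58 days = August 27, 2010.
August 27, 2010 is a Friday and not a court holiday, so no extension applies.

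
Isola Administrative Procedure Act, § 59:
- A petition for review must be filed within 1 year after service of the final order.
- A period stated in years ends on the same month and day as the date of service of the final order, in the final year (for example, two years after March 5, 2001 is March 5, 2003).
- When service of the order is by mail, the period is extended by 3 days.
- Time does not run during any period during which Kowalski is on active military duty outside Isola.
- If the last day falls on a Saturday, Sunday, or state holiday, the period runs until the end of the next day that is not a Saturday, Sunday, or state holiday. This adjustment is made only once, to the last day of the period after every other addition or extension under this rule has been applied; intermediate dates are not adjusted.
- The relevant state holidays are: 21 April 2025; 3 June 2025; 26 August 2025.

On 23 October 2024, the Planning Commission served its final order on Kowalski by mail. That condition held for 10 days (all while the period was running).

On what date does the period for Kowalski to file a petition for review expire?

November 5, 2025

1 year after 23 October 2024 is October 23, 2025.
Service was by mail, adding 3 days: October 23, 2025 + 3 days = October 26, 2025.
Tolling adds 10 days: October 26, 2025 + 10 days = November 5, 2025.
November 5, 2025 is a Wednesday and not a state holiday, so no extension applies.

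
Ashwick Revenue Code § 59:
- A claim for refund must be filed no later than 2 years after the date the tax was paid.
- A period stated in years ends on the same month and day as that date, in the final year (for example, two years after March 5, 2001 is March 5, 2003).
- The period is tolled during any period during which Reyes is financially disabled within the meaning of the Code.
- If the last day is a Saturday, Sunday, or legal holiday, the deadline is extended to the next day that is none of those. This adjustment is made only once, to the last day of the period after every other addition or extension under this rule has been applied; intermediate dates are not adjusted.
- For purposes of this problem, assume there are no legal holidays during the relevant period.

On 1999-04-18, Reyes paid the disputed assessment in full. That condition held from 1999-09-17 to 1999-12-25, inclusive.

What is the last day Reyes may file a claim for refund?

July 27, 2001

2 years after 1999-04-18 is April 18, 2001.
From September 17, 1999 through December 25, 1999 inclusive is 100 days; tolling adds 100 days: April 18, 2001 + 100 days = July 27, 2001.
July 27, 2001 is a Friday and not a legal holiday, so no extension applies.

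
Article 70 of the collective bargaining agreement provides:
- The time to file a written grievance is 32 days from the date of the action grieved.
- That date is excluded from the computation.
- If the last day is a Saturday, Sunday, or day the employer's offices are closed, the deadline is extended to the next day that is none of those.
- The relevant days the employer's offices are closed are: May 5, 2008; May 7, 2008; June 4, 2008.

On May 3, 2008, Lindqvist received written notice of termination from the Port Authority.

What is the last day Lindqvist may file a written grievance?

June 5, 2008

32 days after May 3, 2008 is June 4, 2008.
June 4, 2008 is a listed holiday. The next qualifying day is June 5, 2008.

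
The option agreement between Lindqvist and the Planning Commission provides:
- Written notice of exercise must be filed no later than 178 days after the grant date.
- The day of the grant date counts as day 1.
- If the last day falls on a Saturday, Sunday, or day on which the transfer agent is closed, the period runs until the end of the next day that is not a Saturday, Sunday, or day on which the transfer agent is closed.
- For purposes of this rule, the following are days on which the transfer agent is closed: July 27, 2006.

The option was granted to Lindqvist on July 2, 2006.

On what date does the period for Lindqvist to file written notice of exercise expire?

December 26, 2006

Counting July 2, 2006 as day 1, day 178 is December 26, 2006.
December 26, 2006 is a Tuesday and not a day on which the transfer agent is closed, so no extension applies.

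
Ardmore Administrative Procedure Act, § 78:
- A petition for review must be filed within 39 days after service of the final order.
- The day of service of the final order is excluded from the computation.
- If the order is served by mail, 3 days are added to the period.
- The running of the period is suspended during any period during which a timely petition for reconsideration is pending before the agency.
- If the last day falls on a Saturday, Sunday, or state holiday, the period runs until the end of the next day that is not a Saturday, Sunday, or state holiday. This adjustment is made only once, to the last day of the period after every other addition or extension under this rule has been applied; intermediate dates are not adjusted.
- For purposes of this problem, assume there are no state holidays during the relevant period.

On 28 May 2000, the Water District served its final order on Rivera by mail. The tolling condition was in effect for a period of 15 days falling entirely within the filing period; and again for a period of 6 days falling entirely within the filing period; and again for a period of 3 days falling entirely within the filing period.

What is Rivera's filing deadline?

39 days after 28 May 2000 is July 6, 2000.
Service was by mail, adding 3 days: July 6, 2000 + 3 days = July 9, 2000.
Tolling adds 15 days: July 9, 2000 + 15 days = July 24, 2000.
Tolling adds 6 days: July 24, 2000 + 6 days = July 30, 2000.
Tolling adds 3 days: July 30, 2000 + 3 days = August 2, 2000.
August 2, 2000 is a Wednesday and not a state holiday, so no extension applies.

August 2, 2000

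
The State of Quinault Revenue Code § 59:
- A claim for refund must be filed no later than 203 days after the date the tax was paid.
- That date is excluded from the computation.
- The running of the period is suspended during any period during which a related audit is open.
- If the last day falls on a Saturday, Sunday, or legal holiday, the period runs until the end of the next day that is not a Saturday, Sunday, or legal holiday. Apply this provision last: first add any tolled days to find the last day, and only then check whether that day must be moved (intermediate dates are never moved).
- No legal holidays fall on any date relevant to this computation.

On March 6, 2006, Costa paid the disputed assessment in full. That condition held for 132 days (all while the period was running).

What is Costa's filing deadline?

February 5, 2007

203 days after March 6, 2006 is September 25, 2006.
Tolling adds 132 days: September 25, 2006 + 132 days = February 4, 2007.
February 4, 2007 is Sunday. The next qualifying day is February 5, 2007.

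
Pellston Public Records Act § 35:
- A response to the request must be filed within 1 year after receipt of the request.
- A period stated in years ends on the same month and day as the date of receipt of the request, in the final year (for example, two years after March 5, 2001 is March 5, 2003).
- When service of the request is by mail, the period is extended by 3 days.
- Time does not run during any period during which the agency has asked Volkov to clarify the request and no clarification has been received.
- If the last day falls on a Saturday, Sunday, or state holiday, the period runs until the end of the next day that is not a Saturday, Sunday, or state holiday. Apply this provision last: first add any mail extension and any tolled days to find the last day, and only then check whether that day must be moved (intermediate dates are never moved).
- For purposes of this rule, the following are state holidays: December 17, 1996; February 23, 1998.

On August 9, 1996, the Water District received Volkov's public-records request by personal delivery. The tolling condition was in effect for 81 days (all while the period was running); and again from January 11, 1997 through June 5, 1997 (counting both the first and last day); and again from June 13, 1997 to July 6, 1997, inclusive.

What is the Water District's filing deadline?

1 year after August 9, 1996 is August 9, 1997.
Service was not by mail, so no mail extension applies.
Tolling adds 81 days: August 9, 1997 + 81 days = October 29, 1997.
From January 11, 1997 through June 5, 1997 inclusive is 146 days; tolling adds 146 days: October 29, 1997 + 146 days = March 24, 1998.
From June 13, 1997 through July 6, 1997 inclusive is 24 days; tolling adds 24 days: March 24, 1998 + 24 days = April 17, 1998.
April 17, 1998 is a Friday and not a state holiday, so no extension applies.

April 17, 1998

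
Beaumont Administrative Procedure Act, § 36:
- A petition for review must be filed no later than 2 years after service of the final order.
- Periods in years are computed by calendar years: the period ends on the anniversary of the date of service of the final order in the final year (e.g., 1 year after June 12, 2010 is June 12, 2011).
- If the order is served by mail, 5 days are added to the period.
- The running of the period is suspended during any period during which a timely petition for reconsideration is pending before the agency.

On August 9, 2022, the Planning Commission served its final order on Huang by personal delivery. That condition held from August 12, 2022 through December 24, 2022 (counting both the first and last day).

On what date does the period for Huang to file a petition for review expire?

2 years after August 9, 2022 is August 9, 2024.
Service was not by mail, so no mail extension applies.
From August 12, 2022 through December 24, 2022 inclusive is 135 days; tolling adds 135 days: August 9, 2024 + 135 days = December 22, 2024.

December 22, 2024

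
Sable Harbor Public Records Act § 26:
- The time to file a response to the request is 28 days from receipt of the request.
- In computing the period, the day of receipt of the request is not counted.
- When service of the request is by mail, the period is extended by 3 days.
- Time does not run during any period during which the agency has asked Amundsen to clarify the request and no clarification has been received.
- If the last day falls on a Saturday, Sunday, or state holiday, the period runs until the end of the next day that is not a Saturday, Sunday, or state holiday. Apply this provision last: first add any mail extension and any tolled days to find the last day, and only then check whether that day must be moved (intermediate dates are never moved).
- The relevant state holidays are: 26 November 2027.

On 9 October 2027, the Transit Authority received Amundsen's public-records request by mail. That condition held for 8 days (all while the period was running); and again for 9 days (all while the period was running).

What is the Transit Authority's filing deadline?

28 days after 9 October 2027 is November 6, 2027.
Service was by mail, adding 3 days: November 6, 2027 + 3 days = November 9, 2027.
Tolling adds 8 days: November 9, 2027 + 8 days = November 17, 2027.
Tolling adds 9 days: November 17, 2027 + 9 days = November 26, 2027.
November 26, 2027 is a listed holiday; November 27, 2027 is Saturday; November 28, 2027 is Sunday. The next qualifying day is November 29, 2027.

November 29, 2027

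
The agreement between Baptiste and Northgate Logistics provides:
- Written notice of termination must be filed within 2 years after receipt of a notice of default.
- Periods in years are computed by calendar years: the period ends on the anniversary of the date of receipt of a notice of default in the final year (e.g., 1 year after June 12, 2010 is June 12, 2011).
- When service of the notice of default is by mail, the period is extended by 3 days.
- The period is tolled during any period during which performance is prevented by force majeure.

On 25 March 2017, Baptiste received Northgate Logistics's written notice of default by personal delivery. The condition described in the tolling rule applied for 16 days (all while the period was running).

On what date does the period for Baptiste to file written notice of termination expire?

2 years after 25 March 2017 is March 25, 2019.
Service was not by mail, so no mail extension applies.
Tolling adds 16 days: March 25, 2019 + 16 days = April 10, 2019.

April 10, 2019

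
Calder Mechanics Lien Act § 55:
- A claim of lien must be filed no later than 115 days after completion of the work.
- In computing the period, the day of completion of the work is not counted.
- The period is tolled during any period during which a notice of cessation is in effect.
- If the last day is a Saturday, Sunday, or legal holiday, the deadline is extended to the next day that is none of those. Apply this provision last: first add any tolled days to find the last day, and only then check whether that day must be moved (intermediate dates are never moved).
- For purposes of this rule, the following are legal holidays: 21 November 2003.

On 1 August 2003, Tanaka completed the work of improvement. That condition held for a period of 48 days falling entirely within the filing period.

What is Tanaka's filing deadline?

January 12, 2004

115 days after 1 August 2003 is November 24, 2003.
Tolling adds 48 days: November 24, 2003 + 48 days = January 11, 2004.
January 11, 2004 is Sunday. The next qualifying day is January 12, 2004.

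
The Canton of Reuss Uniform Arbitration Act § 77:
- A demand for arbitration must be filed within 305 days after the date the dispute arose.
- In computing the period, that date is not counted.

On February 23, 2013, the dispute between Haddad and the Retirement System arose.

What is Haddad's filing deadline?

December 25, 2013

305 days after February 23, 2013 is December 25, 2013.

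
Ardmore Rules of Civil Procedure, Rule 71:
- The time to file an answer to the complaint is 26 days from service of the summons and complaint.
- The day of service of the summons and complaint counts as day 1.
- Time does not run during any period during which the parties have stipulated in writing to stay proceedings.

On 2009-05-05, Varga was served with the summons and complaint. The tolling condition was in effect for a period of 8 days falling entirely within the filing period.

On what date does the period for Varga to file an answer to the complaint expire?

June 7, 2009

Counting 2009-05-05 as day 1, day 26 is May 30, 2009.
Tolling adds 8 days: May 30, 2009 + 8 days = June 7, 2009.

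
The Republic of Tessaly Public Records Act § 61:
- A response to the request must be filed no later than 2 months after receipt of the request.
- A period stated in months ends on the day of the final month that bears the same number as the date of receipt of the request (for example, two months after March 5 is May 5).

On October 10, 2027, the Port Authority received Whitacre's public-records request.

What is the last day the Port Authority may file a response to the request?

December 10, 2027

2 months after October 10, 2027 is December 10, 2027.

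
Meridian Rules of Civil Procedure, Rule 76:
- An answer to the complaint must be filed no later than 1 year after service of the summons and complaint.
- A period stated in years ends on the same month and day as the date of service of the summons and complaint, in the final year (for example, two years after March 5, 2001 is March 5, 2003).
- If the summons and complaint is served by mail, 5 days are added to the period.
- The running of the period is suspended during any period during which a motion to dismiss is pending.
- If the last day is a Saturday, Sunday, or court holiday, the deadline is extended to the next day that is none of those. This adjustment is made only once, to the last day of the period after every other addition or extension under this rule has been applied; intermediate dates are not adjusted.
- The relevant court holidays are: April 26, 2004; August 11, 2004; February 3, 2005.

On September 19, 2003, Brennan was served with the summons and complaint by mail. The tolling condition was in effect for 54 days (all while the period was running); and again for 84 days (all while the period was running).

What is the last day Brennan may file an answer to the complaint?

1 year after September 19, 2003 is September 19, 2004.
Service was by mail, adding 5 days: September 19, 2004 + 5 days = September 24, 2004.
Tolling adds 54 days: September 24, 2004 + 54 days = November 17, 2004.
Tolling adds 84 days: November 17, 2004 + 84 days = February 9, 2005.
February 9, 2005 is a Wednesday and not a court holiday, so no extension applies.

February 9, 2005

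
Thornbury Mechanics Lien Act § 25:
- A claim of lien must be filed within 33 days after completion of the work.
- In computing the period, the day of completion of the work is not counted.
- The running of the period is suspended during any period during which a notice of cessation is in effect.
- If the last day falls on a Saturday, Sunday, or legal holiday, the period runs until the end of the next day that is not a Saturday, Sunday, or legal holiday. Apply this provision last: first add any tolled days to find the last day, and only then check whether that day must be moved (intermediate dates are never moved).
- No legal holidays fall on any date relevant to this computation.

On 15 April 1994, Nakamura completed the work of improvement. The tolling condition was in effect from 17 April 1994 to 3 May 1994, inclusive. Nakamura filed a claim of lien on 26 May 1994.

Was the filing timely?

Yes

33 days after 15 April 1994 is May 18, 1994.
From April 17, 1994 through May 3, 1994 inclusive is 17 days; tolling adds 17 days: May 18, 1994 + 17 days = June 4, 1994.
June 4, 1994 is Saturday; June 5, 1994 is Sunday. The next qualifying day is June 6, 1994.
The deadline is June 6, 1994; the filing on May 26, 1994 is on or before that date.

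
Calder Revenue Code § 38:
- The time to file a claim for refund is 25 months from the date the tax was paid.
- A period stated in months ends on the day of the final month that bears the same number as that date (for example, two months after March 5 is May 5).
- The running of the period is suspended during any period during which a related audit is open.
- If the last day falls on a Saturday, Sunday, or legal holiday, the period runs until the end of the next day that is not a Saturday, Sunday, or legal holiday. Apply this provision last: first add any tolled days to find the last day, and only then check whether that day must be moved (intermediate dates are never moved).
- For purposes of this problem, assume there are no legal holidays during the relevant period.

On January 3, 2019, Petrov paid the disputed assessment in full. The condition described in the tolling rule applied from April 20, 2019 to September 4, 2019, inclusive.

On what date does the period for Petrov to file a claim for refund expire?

June 21, 2021

25 months after January 3, 2019 is February 3, 2021.
From April 20, 2019 through September 4, 2019 inclusive is 138 days; tolling adds 138 days: February 3, 2021 + 138 days = June 21, 2021.
June 21, 2021 is a Monday and not a legal holiday, so no extension applies.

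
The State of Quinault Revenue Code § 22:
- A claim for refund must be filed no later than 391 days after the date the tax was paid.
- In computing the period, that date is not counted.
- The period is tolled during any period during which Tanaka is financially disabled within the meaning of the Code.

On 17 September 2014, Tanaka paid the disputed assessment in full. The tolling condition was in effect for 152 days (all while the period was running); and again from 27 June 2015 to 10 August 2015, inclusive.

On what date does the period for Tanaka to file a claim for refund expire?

391 days after 17 September 2014 is October 13, 2015.
Tolling adds 152 days: October 13, 2015 + 152 days = March 13, 2016.
From June 27, 2015 through August 10, 2015 inclusive is 45 days; tolling adds 45 days: March 13, 2016 + 45 days = April 27, 2016.

April 27, 2016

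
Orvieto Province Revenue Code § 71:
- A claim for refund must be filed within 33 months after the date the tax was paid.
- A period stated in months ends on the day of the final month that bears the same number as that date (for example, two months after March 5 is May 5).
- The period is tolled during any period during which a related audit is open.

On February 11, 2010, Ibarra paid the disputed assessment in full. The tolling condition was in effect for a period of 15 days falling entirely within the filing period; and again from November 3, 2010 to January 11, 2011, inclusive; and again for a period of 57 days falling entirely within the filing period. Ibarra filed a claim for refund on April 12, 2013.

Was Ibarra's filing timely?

No

33 months after February 11, 2010 is November 11, 2012.
Tolling adds 15 days: November 11, 2012 + 15 days = November 26, 2012.
From November 3, 2010 through January 11, 2011 inclusive is 70 days; tolling adds 70 days: November 26, 2012 + 70 days = February 4, 2013.
Tolling adds 57 days: February 4, 2013 + 57 days = April 2, 2013.
The deadline is April 2, 2013; the filing on April 12, 2013 is after that date.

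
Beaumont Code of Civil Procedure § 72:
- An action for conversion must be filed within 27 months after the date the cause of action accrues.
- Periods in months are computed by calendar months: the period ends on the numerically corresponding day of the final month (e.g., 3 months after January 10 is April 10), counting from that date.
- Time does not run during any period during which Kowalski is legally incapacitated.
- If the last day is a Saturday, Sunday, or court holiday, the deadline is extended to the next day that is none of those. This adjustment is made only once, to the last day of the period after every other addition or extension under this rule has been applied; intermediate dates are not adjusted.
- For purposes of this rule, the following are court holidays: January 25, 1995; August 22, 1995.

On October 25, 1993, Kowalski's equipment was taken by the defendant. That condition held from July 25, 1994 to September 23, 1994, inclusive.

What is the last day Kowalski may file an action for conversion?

March 26, 1996

27 months after October 25, 1993 is January 25, 1996.
From July 25, 1994 through September 23, 1994 inclusive is 61 days; tolling adds 61 days: January 25, 1996 + 61 days = March 26, 1996.
March 26, 1996 is a Tuesday and not a court holiday, so no extension applies.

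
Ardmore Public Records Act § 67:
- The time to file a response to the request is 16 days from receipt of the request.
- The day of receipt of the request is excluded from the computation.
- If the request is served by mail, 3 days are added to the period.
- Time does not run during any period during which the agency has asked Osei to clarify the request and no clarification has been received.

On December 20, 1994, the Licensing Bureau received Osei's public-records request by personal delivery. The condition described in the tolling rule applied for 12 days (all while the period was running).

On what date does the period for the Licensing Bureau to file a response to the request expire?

January 17, 1995

16 days after December 20, 1994 is January 5, 1995.
Service was not by mail, so no mail extension applies.
Tolling adds 12 days: January 5, 1995 + 12 days = January 17, 1995.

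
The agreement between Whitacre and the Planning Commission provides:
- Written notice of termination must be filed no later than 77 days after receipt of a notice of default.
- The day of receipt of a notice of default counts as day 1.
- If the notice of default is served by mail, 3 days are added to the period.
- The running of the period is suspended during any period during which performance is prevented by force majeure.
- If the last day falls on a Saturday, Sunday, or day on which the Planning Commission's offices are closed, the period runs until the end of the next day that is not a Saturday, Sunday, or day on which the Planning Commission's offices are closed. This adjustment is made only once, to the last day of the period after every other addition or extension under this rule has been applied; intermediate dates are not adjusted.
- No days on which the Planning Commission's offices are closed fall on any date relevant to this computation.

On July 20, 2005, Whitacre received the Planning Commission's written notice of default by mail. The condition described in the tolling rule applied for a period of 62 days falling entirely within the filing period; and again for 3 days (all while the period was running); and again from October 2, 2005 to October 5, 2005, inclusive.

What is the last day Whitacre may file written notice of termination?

December 15, 2005

Counting July 20, 2005 as day 1, day 77 is October 4, 2005.
Service was by mail, adding 3 days: October 4, 2005 + 3 days = October 7, 2005.
Tolling adds 62 days: October 7, 2005 + 62 days = December 8, 2005.
Tolling adds 3 days: December 8, 2005 + 3 days = December 11, 2005.
From October 2, 2005 through October 5, 2005 inclusive is 4 days; tolling adds 4 days: December 11, 2005 + 4 days = December 15, 2005.
December 15, 2005 is a Thursday and not a day on which the Planning Commission's offices are closed, so no extension applies.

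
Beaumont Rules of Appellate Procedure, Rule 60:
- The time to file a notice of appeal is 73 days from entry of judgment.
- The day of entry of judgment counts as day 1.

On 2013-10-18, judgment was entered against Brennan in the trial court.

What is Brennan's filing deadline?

December 29, 2013

Counting 2013-10-18 as day 1, day 73 is December 29, 2013.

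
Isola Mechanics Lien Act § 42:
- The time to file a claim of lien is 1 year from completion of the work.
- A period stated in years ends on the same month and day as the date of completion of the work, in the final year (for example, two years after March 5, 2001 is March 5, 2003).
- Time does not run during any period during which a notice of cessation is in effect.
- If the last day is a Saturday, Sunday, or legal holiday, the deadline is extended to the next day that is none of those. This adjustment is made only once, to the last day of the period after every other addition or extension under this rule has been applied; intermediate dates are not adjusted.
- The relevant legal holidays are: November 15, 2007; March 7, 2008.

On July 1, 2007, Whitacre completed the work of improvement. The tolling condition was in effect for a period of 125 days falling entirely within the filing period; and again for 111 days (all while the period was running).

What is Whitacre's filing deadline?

1 year after July 1, 2007 is July 1, 2008.
Tolling adds 125 days: July 1, 2008 + 125 days = November 3, 2008.
Tolling adds 111 days: November 3, 2008 + 111 days = February 22, 2009.
February 22, 2009 is Sunday. The next qualifying day is February 23, 2009.

February 23, 2009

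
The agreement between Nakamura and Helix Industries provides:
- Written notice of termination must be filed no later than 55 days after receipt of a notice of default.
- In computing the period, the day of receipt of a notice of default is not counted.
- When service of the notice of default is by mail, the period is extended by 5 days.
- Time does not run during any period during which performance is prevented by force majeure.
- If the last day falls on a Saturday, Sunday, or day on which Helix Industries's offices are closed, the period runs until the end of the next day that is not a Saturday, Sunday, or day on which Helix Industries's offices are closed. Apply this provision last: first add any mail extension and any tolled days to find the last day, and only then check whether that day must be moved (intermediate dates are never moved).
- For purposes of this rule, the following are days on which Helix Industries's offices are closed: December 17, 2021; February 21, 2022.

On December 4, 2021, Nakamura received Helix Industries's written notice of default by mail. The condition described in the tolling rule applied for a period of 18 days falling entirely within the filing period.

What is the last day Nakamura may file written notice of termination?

55 days after December 4, 2021 is January 28, 2022.
Service was by mail, adding 5 days: January 28, 2022 + 5 days = February 2, 2022.
Tolling adds 18 days: February 2, 2022 + 18 days = February 20, 2022.
February 20, 2022 is Sunday; February 21, 2022 is a listed holiday. The next qualifying day is February 22, 2022.

February 22, 2022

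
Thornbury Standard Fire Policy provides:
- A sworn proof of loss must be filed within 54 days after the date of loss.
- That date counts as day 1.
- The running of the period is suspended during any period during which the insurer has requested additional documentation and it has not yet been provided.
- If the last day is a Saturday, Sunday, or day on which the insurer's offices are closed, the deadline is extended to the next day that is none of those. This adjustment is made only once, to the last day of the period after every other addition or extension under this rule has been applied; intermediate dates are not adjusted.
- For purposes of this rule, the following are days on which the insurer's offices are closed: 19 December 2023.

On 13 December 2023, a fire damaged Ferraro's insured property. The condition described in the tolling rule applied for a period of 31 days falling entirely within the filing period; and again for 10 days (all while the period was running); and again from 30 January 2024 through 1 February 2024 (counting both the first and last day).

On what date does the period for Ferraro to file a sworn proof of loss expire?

March 19, 2024

Counting 13 December 2023 as day 1, day 54 is February 4, 2024.
Tolling adds 31 days: February 4, 2024 + 31 days = March 6, 2024.
Tolling adds 10 days: March 6, 2024 + 10 days = March 16, 2024.
From January 30, 2024 through February 1, 2024 inclusive is 3 days; tolling adds 3 days: March 16, 2024 + 3 days = March 19, 2024.
March 19, 2024 is a Tuesday and not a day on which the insurer's offices are closed, so no extension applies.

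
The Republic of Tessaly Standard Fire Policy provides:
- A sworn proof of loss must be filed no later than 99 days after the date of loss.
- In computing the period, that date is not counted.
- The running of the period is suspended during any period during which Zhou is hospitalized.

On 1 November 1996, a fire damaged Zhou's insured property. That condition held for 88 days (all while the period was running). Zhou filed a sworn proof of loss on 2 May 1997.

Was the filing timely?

Yes

99 days after 1 November 1996 is February 8, 1997.
Tolling adds 88 days: February 8, 1997 + 88 days = May 7, 1997.
The deadline is May 7, 1997; the filing on May 2, 1997 is on or before that date.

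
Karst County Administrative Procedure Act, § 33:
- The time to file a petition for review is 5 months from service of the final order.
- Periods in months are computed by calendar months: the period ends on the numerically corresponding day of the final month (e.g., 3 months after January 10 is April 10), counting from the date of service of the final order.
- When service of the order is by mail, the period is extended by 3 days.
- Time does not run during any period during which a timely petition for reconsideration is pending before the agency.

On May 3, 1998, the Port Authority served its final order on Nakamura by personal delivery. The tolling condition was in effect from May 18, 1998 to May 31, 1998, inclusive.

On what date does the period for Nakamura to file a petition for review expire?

October 17, 1998

5 months after May 3, 1998 is October 3, 1998.
Service was not by mail, so no mail extension applies.
From May 18, 1998 through May 31, 1998 inclusive is 14 days; tolling adds 14 days: October 3, 1998 + 14 days = October 17, 1998.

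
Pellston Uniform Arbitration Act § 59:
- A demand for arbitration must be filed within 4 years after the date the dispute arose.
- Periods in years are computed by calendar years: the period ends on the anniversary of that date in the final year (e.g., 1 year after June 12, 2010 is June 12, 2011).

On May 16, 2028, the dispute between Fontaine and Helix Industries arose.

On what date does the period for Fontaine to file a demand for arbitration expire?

May 16, 2032

4 years after May 16, 2028 is May 16, 2032.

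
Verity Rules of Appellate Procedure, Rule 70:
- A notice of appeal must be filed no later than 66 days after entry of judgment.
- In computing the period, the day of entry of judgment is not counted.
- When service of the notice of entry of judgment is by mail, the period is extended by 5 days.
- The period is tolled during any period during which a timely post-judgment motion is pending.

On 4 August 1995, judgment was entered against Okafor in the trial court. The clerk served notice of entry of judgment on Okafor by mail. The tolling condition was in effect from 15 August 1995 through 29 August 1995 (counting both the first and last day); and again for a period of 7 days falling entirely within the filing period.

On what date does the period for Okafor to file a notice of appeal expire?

November 5, 1995

66 days after 4 August 1995 is October 9, 1995.
Service was by mail, adding 5 days: October 9, 1995 + 5 days = October 14, 1995.
From August 15, 1995 through August 29, 1995 inclusive is 15 days; tolling adds 15 days: October 14, 1995 + 15 days = October 29, 1995.
Tolling adds 7 days: October 29, 1995 + 7 days = November 5, 1995.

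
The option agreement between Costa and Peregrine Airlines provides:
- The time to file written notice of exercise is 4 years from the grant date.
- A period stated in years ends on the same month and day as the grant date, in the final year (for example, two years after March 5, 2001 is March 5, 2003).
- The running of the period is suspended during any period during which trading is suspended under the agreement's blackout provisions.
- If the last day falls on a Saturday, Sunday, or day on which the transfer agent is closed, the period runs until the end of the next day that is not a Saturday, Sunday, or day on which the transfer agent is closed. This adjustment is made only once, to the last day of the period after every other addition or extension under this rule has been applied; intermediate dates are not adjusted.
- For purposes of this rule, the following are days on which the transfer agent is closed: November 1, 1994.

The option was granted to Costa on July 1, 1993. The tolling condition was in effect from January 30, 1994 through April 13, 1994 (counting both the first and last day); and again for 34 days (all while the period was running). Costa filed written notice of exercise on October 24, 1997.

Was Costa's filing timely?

No

4 years after July 1, 1993 is July 1, 1997.
From January 30, 1994 through April 13, 1994 inclusive is 74 days; tolling adds 74 days: July 1, 1997 + 74 days = September 13, 1997.
Tolling adds 34 days: September 13, 1997 + 34 days = October 17, 1997.
October 17, 1997 is a Friday and not a day on which the transfer agent is closed, so no extension applies.
The deadline is October 17, 1997; the filing on October 24, 1997 is after that date.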